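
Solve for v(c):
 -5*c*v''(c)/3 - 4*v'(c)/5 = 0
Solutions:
 v(c) = C1 + C2*c^(13/25)


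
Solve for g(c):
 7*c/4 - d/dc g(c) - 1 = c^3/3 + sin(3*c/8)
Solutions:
 g(c) = C1 - c^4/12 + 7*c^2/8 - c + 8*cos(3*c/8)/3


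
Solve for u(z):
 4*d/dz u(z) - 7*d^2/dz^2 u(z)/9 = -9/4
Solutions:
 u(z) = C1 + C2*exp(36*z/7) - 9*z/16


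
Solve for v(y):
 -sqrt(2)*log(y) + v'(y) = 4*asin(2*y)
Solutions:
 v(y) = C1 + sqrt(2)*y*(log(y) - 1) + 4*y*asin(2*y) + 2*sqrt(1 - 4*y^2)


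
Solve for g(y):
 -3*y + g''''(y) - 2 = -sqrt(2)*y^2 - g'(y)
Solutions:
 g(y) = C1 + C4*exp(-y) - sqrt(2)*y^3/3 + 3*y^2/2 + 2*y + (C2*sin(sqrt(3)*y/2) + C3*cos(sqrt(3)*y/2))*exp(y/2)


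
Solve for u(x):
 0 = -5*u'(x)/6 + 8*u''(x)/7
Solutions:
 u(x) = C1 + C2*exp(35*x/48)


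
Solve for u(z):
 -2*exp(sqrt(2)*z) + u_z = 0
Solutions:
 u(z) = C1 + sqrt(2)*exp(sqrt(2)*z)


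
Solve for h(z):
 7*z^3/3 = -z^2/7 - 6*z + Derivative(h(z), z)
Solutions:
 h(z) = C1 + 7*z^4/12 + z^3/21 + 3*z^2


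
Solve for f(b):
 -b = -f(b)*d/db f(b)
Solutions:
 f(b) = -sqrt(C1 + b^2)
 f(b) = sqrt(C1 + b^2)


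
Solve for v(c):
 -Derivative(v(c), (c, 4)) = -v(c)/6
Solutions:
 v(c) = C1*exp(-6^(3/4)*c/6) + C2*exp(6^(3/4)*c/6) + C3*sin(6^(3/4)*c/6) + C4*cos(6^(3/4)*c/6)


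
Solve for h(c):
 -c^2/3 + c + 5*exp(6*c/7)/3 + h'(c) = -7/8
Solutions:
 h(c) = C1 + c^3/9 - c^2/2 - 7*c/8 - 35*exp(6*c/7)/18


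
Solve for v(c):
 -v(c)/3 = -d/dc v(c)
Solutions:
 v(c) = C1*exp(c/3)


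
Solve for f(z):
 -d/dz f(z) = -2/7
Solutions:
 f(z) = C1 + 2*z/7


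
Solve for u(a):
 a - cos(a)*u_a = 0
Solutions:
 u(a) = C1 + Integral(a/cos(a), a)


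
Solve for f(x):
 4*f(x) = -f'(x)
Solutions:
 f(x) = C1*exp(-4*x)


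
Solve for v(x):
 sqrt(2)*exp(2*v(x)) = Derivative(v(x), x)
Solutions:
 v(x) = log(-sqrt(-1/(C1 + sqrt(2)*x))) - log(2)/2
 v(x) = log(-1/(C1 + sqrt(2)*x))/2 - log(2)/2


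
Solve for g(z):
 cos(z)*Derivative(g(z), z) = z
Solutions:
 g(z) = C1 + Integral(z/cos(z), z)


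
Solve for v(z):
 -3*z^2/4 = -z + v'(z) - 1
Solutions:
 v(z) = C1 - z^3/4 + z^2/2 + z


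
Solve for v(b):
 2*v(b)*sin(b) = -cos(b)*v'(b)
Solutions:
 v(b) = C1*cos(b)^2


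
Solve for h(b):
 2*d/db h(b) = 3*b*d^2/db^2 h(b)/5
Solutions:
 h(b) = C1 + C2*b^(13/3)


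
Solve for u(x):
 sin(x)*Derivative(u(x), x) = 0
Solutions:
 u(x) = C1


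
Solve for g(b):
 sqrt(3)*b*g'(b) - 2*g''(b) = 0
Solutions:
 g(b) = C1 + C2*erfi(3^(1/4)*b/2)


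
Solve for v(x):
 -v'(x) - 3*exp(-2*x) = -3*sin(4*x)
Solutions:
 v(x) = C1 - 3*cos(4*x)/4 + 3*exp(-2*x)/2


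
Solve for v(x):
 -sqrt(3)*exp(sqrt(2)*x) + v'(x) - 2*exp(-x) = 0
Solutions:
 v(x) = C1 + sqrt(6)*exp(sqrt(2)*x)/2 - 2*exp(-x)


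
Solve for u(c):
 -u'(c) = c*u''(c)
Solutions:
 u(c) = C1 + C2*log(c)


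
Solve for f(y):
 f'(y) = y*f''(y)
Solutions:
 f(y) = C1 + C2*y^2


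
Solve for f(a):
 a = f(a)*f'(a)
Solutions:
 f(a) = -sqrt(C1 + a^2)
 f(a) = sqrt(C1 + a^2)


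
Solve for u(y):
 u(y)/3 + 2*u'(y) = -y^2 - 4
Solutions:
 u(y) = C1*exp(-y/6) - 3*y^2 + 36*y - 228


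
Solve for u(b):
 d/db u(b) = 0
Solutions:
 u(b) = C1


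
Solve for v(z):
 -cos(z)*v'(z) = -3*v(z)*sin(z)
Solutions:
 v(z) = C1/cos(z)^3


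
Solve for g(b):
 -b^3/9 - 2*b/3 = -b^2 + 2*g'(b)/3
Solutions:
 g(b) = C1 - b^4/24 + b^3/2 - b^2/2


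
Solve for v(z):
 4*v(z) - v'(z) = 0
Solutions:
 v(z) = C1*exp(4*z)


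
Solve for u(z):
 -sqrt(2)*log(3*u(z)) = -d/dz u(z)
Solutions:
 -sqrt(2)*Integral(1/(log(_y) + log(3)), (_y, u(z)))/2 = C1 - z


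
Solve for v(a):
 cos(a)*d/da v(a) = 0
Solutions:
 v(a) = C1


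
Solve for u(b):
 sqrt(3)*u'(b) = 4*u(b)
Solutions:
 u(b) = C1*exp(4*sqrt(3)*b/3)


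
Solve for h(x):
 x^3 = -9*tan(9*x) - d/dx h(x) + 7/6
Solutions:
 h(x) = C1 - x^4/4 + 7*x/6 + log(cos(9*x))


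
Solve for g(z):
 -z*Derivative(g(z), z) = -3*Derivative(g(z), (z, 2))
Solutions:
 g(z) = C1 + C2*erfi(sqrt(6)*z/6)


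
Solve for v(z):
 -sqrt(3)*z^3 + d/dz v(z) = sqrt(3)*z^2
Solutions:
 v(z) = C1 + sqrt(3)*z^4/4 + sqrt(3)*z^3/3


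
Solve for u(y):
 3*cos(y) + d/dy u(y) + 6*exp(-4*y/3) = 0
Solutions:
 u(y) = C1 - 3*sin(y) + 9*exp(-4*y/3)/2


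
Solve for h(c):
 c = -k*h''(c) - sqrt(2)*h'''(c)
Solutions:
 h(c) = C1 + C2*c + C3*exp(-sqrt(2)*c*k/2) - c^3/(6*k) + sqrt(2)*c^2/(2*k^2)


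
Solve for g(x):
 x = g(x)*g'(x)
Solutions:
 g(x) = -sqrt(C1 + x^2)
 g(x) = sqrt(C1 + x^2)


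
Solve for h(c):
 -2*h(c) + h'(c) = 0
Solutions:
 h(c) = C1*exp(2*c)


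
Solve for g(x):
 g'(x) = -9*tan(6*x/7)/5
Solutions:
 g(x) = C1 + 21*log(cos(6*x/7))/10


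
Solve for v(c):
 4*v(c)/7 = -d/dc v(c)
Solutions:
 v(c) = C1*exp(-4*c/7)


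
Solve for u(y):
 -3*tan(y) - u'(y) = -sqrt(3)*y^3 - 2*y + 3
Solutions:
 u(y) = C1 + sqrt(3)*y^4/4 + y^2 - 3*y + 3*log(cos(y))


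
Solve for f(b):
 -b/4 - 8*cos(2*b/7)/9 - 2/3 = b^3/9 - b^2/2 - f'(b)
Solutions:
 f(b) = C1 + b^4/36 - b^3/6 + b^2/8 + 2*b/3 + 28*sin(2*b/7)/9


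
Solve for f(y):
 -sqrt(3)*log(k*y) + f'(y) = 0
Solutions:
 f(y) = C1 + sqrt(3)*y*log(k*y) - sqrt(3)*y


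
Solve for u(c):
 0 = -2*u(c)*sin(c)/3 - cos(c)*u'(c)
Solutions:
 u(c) = C1*cos(c)^(2/3)


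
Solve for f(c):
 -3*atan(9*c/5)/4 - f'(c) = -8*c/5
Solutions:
 f(c) = C1 + 4*c^2/5 - 3*c*atan(9*c/5)/4 + 5*log(81*c^2 + 25)/24


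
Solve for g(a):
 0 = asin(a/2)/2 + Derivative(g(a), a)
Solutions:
 g(a) = C1 - a*asin(a/2)/2 - sqrt(4 - a^2)/2


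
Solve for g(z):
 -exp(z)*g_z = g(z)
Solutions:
 g(z) = C1*exp(exp(-z))


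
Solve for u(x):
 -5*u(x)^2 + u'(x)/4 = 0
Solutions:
 u(x) = -1/(C1 + 20*x)


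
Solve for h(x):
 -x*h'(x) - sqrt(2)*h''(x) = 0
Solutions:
 h(x) = C1 + C2*erf(2^(1/4)*x/2)


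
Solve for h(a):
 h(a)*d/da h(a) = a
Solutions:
 h(a) = -sqrt(C1 + a^2)
 h(a) = sqrt(C1 + a^2)


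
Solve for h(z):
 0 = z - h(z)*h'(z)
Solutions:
 h(z) = -sqrt(C1 + z^2)
 h(z) = sqrt(C1 + z^2)


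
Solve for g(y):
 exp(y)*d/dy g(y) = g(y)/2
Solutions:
 g(y) = C1*exp(-exp(-y)/2)


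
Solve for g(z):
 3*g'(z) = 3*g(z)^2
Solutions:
 g(z) = -1/(C1 + z)


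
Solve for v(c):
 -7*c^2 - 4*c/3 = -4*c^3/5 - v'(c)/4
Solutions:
 v(c) = C1 - 4*c^4/5 + 28*c^3/3 + 8*c^2/3


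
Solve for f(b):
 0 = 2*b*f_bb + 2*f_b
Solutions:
 f(b) = C1 + C2*log(b)


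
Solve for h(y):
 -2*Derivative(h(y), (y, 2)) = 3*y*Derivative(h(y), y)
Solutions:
 h(y) = C1 + C2*erf(sqrt(3)*y/2)


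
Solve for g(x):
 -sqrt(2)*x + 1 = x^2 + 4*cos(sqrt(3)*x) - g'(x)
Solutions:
 g(x) = C1 + x^3/3 + sqrt(2)*x^2/2 - x + 4*sqrt(3)*sin(sqrt(3)*x)/3


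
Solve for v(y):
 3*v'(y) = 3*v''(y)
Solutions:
 v(y) = C1 + C2*exp(y)


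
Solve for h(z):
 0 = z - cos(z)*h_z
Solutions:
 h(z) = C1 + Integral(z/cos(z), z)


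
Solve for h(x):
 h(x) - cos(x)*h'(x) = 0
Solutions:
 h(x) = C1*sqrt(sin(x) + 1)/sqrt(sin(x) - 1)


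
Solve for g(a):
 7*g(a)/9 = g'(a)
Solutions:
 g(a) = C1*exp(7*a/9)


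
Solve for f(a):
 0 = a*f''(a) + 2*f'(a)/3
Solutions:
 f(a) = C1 + C2*a^(1/3)


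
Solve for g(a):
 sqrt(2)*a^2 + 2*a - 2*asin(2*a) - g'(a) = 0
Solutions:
 g(a) = C1 + sqrt(2)*a^3/3 + a^2 - 2*a*asin(2*a) - sqrt(1 - 4*a^2)


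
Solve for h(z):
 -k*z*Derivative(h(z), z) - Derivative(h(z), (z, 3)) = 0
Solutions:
 h(z) = C1 + Integral(C2*airyai(z*(-k)^(1/3)) + C3*airybi(z*(-k)^(1/3)), z)


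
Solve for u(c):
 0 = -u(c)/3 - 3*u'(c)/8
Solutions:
 u(c) = C1*exp(-8*c/9)


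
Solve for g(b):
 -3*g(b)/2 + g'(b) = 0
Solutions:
 g(b) = C1*exp(3*b/2)


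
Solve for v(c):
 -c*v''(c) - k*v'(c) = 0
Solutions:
 v(c) = C1 + c^(1 - re(k))*(C2*sin(log(c)*Abs(im(k))) + C3*cos(log(c)*im(k)))


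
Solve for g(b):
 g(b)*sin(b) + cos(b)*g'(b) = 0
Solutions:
 g(b) = C1*cos(b)


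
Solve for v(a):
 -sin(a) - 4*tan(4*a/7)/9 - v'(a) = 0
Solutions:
 v(a) = C1 + 7*log(cos(4*a/7))/9 + cos(a)


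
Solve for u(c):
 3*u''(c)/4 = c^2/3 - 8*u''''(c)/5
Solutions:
 u(c) = C1 + C2*c + C3*sin(sqrt(30)*c/8) + C4*cos(sqrt(30)*c/8) + c^4/27 - 128*c^2/135


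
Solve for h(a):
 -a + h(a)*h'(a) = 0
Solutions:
 h(a) = -sqrt(C1 + a^2)
 h(a) = sqrt(C1 + a^2)


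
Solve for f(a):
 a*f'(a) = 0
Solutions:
 f(a) = C1


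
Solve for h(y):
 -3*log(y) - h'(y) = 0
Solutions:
 h(y) = C1 - 3*y*log(y) + 3*y


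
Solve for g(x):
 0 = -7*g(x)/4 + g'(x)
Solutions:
 g(x) = C1*exp(7*x/4)


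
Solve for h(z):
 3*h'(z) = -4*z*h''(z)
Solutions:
 h(z) = C1 + C2*z^(1/4)


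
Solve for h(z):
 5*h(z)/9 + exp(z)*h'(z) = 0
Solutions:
 h(z) = C1*exp(5*exp(-z)/9)


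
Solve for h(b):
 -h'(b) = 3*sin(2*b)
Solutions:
 h(b) = C1 + 3*cos(2*b)/2


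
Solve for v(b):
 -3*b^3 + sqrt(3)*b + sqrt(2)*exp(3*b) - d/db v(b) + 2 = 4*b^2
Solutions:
 v(b) = C1 - 3*b^4/4 - 4*b^3/3 + sqrt(3)*b^2/2 + 2*b + sqrt(2)*exp(3*b)/3


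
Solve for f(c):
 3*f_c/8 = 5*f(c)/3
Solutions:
 f(c) = C1*exp(40*c/9)


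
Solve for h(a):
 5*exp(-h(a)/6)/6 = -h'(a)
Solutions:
 h(a) = 6*log(C1 - 5*a/36)


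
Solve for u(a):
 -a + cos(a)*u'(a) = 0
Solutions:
 u(a) = C1 + Integral(a/cos(a), a)


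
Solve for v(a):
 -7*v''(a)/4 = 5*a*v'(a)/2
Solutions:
 v(a) = C1 + C2*erf(sqrt(35)*a/7)


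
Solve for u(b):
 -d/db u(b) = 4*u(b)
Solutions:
 u(b) = C1*exp(-4*b)


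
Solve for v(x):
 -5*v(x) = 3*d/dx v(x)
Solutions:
 v(x) = C1*exp(-5*x/3)


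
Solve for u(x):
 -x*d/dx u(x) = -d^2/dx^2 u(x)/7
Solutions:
 u(x) = C1 + C2*erfi(sqrt(14)*x/2)


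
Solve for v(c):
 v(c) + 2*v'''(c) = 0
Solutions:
 v(c) = C3*exp(-2^(2/3)*c/2) + (C1*sin(2^(2/3)*sqrt(3)*c/4) + C2*cos(2^(2/3)*sqrt(3)*c/4))*exp(2^(2/3)*c/4)


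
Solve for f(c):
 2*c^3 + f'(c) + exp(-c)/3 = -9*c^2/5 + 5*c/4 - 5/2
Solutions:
 f(c) = C1 - c^4/2 - 3*c^3/5 + 5*c^2/8 - 5*c/2 + exp(-c)/3


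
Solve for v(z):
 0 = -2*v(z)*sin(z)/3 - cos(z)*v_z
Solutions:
 v(z) = C1*cos(z)^(2/3)


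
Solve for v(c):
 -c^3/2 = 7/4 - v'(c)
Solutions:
 v(c) = C1 + c^4/8 + 7*c/4


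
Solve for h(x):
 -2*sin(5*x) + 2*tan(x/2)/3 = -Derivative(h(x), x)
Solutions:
 h(x) = C1 + 4*log(cos(x/2))/3 - 2*cos(5*x)/5


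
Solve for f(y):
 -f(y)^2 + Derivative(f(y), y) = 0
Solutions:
 f(y) = -1/(C1 + y)


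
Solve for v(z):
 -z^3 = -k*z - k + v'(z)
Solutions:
 v(z) = C1 + k*z^2/2 + k*z - z^4/4


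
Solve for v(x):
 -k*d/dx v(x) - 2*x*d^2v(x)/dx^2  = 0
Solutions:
 v(x) = C1 + x^(1 - re(k)/2)*(C2*sin(log(x)*Abs(im(k))/2) + C3*cos(log(x)*im(k)/2))


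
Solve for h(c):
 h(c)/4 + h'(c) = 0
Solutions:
 h(c) = C1*exp(-c/4)


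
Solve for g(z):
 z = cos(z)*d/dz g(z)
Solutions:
 g(z) = C1 + Integral(z/cos(z), z)


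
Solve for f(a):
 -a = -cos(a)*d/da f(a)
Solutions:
 f(a) = C1 + Integral(a/cos(a), a)


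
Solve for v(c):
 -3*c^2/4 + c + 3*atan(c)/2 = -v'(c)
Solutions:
 v(c) = C1 + c^3/4 - c^2/2 - 3*c*atan(c)/2 + 3*log(c^2 + 1)/4


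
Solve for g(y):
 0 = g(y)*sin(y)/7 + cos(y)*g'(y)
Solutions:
 g(y) = C1*cos(y)^(1/7)


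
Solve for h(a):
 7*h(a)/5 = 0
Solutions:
 h(a) = 0


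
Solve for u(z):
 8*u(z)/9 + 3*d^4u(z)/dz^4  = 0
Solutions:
 u(z) = (C1*sin(6^(1/4)*z/3) + C2*cos(6^(1/4)*z/3))*exp(-6^(1/4)*z/3) + (C3*sin(6^(1/4)*z/3) + C4*cos(6^(1/4)*z/3))*exp(6^(1/4)*z/3)


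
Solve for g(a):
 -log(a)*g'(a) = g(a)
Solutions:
 g(a) = C1*exp(-li(a))


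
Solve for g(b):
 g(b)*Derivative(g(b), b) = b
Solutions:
 g(b) = -sqrt(C1 + b^2)
 g(b) = sqrt(C1 + b^2)


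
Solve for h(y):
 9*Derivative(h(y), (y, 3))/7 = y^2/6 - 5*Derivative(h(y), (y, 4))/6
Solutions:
 h(y) = C1 + C2*y + C3*y^2 + C4*exp(-54*y/35) + 7*y^5/3240 - 245*y^4/34992 + 8575*y^3/472392


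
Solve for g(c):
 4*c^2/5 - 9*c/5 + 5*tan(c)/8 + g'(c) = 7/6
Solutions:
 g(c) = C1 - 4*c^3/15 + 9*c^2/10 + 7*c/6 + 5*log(cos(c))/8


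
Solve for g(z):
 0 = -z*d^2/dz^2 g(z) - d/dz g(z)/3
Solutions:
 g(z) = C1 + C2*z^(2/3)


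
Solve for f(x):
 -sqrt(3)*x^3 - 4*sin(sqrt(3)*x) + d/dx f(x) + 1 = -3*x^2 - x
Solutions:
 f(x) = C1 + sqrt(3)*x^4/4 - x^3 - x^2/2 - x - 4*sqrt(3)*cos(sqrt(3)*x)/3


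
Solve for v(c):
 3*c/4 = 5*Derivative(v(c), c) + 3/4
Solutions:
 v(c) = C1 + 3*c^2/40 - 3*c/20


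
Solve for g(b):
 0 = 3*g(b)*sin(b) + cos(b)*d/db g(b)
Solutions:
 g(b) = C1*cos(b)^3


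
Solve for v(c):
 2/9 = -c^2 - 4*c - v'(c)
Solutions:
 v(c) = C1 - c^3/3 - 2*c^2 - 2*c/9


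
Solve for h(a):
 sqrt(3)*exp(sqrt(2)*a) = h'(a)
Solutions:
 h(a) = C1 + sqrt(6)*exp(sqrt(2)*a)/2


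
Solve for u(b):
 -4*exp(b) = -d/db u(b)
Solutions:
 u(b) = C1 + 4*exp(b)


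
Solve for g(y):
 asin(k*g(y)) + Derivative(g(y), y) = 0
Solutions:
 Integral(1/asin(_y*k), (_y, g(y))) = C1 - y


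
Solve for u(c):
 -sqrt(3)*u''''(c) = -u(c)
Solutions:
 u(c) = C1*exp(-3^(7/8)*c/3) + C2*exp(3^(7/8)*c/3) + C3*sin(3^(7/8)*c/3) + C4*cos(3^(7/8)*c/3)


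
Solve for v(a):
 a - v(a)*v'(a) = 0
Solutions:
 v(a) = -sqrt(C1 + a^2)
 v(a) = sqrt(C1 + a^2)


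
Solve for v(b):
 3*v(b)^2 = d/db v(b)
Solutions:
 v(b) = -1/(C1 + 3*b)


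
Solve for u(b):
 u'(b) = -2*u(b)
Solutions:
 u(b) = C1*exp(-2*b)


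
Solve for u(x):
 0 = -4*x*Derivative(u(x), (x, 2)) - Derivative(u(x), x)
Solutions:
 u(x) = C1 + C2*x^(3/4)


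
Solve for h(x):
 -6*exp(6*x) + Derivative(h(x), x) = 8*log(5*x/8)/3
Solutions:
 h(x) = C1 + 8*x*log(x)/3 + x*(-8*log(2) - 8/3 + 8*log(5)/3) + exp(6*x)


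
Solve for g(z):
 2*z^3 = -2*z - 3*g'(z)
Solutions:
 g(z) = C1 - z^4/6 - z^2/3


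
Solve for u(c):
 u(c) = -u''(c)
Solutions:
 u(c) = C1*sin(c) + C2*cos(c)


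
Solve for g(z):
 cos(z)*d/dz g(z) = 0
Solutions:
 g(z) = C1


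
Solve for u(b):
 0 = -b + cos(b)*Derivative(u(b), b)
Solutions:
 u(b) = C1 + Integral(b/cos(b), b)


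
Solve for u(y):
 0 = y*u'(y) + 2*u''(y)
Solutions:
 u(y) = C1 + C2*erf(y/2)


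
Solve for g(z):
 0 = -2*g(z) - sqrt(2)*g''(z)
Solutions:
 g(z) = C1*sin(2^(1/4)*z) + C2*cos(2^(1/4)*z)


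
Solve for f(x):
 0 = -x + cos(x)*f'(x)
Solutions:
 f(x) = C1 + Integral(x/cos(x), x)


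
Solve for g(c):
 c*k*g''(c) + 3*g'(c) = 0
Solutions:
 g(c) = C1 + c^(((re(k) - 3)*re(k) + im(k)^2)/(re(k)^2 + im(k)^2))*(C2*sin(3*log(c)*Abs(im(k))/(re(k)^2 + im(k)^2)) + C3*cos(3*log(c)*im(k)/(re(k)^2 + im(k)^2)))


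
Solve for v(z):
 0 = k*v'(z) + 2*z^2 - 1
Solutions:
 v(z) = C1 - 2*z^3/(3*k) + z/k


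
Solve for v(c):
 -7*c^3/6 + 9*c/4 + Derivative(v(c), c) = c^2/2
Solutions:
 v(c) = C1 + 7*c^4/24 + c^3/6 - 9*c^2/8


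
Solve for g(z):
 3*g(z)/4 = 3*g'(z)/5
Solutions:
 g(z) = C1*exp(5*z/4)


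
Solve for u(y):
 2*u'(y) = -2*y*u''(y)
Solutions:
 u(y) = C1 + C2*log(y)


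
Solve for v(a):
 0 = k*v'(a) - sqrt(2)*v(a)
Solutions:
 v(a) = C1*exp(sqrt(2)*a/k)


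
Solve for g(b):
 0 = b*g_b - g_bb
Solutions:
 g(b) = C1 + C2*erfi(sqrt(2)*b/2)


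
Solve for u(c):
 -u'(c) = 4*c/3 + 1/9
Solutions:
 u(c) = C1 - 2*c^2/3 - c/9


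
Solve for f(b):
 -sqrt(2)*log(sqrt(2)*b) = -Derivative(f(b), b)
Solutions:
 f(b) = C1 + sqrt(2)*b*log(b) - sqrt(2)*b + sqrt(2)*b*log(2)/2


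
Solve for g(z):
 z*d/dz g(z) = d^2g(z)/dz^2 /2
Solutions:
 g(z) = C1 + C2*erfi(z)


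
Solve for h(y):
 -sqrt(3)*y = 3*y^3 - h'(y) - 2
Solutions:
 h(y) = C1 + 3*y^4/4 + sqrt(3)*y^2/2 - 2*y


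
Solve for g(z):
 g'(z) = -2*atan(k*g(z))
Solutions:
 Integral(1/atan(_y*k), (_y, g(z))) = C1 - 2*z


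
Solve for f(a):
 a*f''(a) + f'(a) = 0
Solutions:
 f(a) = C1 + C2*log(a)


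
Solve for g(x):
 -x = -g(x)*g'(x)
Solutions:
 g(x) = -sqrt(C1 + x^2)
 g(x) = sqrt(C1 + x^2)


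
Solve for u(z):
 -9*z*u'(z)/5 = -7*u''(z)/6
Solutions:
 u(z) = C1 + C2*erfi(3*sqrt(105)*z/35)


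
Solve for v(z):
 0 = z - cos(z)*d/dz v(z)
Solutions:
 v(z) = C1 + Integral(z/cos(z), z)


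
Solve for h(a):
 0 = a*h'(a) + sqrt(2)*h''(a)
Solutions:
 h(a) = C1 + C2*erf(2^(1/4)*a/2)


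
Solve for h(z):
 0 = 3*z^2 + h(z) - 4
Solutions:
 h(z) = 4 - 3*z^2


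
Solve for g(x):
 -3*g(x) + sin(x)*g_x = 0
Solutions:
 g(x) = C1*(cos(x) - 1)^(3/2)/(cos(x) + 1)^(3/2)


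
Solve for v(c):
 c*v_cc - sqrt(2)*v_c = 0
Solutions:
 v(c) = C1 + C2*c^(1 + sqrt(2))


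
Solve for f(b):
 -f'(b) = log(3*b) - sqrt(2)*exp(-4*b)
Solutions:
 f(b) = C1 - b*log(b) + b*(1 - log(3)) - sqrt(2)*exp(-4*b)/4


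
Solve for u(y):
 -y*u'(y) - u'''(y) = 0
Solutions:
 u(y) = C1 + Integral(C2*airyai(-y) + C3*airybi(-y), y)


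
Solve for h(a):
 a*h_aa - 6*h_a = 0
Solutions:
 h(a) = C1 + C2*a^7


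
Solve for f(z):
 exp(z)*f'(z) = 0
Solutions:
 f(z) = C1


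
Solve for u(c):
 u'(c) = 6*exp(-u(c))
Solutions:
 u(c) = log(C1 + 6*c)


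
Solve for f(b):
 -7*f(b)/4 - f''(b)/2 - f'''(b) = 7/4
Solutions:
 f(b) = C1*exp(b*(-2 + (3*sqrt(4011) + 190)^(-1/3) + (3*sqrt(4011) + 190)^(1/3))/12)*sin(sqrt(3)*b*(-(3*sqrt(4011) + 190)^(1/3) + (3*sqrt(4011) + 190)^(-1/3))/12) + C2*exp(b*(-2 + (3*sqrt(4011) + 190)^(-1/3) + (3*sqrt(4011) + 190)^(1/3))/12)*cos(sqrt(3)*b*(-(3*sqrt(4011) + 190)^(1/3) + (3*sqrt(4011) + 190)^(-1/3))/12) + C3*exp(-b*((3*sqrt(4011) + 190)^(-1/3) + 1 + (3*sqrt(4011) + 190)^(1/3))/6) - 1


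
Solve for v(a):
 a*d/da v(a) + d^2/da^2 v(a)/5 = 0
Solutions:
 v(a) = C1 + C2*erf(sqrt(10)*a/2)


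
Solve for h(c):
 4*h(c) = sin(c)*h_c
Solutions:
 h(c) = C1*(cos(c)^2 - 2*cos(c) + 1)/(cos(c)^2 + 2*cos(c) + 1)


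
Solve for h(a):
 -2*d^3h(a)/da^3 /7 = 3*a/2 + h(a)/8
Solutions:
 h(a) = C3*exp(-2^(2/3)*7^(1/3)*a/4) - 12*a + (C1*sin(2^(2/3)*sqrt(3)*7^(1/3)*a/8) + C2*cos(2^(2/3)*sqrt(3)*7^(1/3)*a/8))*exp(2^(2/3)*7^(1/3)*a/8)


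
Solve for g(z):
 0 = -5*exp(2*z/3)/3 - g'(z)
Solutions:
 g(z) = C1 - 5*exp(2*z/3)/2


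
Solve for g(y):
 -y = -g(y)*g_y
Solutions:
 g(y) = -sqrt(C1 + y^2)
 g(y) = sqrt(C1 + y^2)


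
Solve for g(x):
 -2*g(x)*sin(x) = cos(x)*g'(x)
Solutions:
 g(x) = C1*cos(x)^2


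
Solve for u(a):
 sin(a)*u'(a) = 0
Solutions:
 u(a) = C1


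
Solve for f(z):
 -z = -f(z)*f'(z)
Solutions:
 f(z) = -sqrt(C1 + z^2)
 f(z) = sqrt(C1 + z^2)


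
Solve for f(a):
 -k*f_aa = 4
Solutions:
 f(a) = C1 + C2*a - 2*a^2/k


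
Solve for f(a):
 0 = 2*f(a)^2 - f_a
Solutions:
 f(a) = -1/(C1 + 2*a)


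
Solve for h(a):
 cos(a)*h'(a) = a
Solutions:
 h(a) = C1 + Integral(a/cos(a), a)


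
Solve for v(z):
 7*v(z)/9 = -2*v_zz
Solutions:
 v(z) = C1*sin(sqrt(14)*z/6) + C2*cos(sqrt(14)*z/6)


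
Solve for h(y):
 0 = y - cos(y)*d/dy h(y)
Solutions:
 h(y) = C1 + Integral(y/cos(y), y)


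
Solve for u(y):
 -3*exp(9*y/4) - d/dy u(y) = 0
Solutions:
 u(y) = C1 - 4*exp(9*y/4)/3


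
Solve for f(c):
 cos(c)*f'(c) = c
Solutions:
 f(c) = C1 + Integral(c/cos(c), c)


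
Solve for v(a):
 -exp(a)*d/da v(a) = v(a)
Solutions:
 v(a) = C1*exp(exp(-a))


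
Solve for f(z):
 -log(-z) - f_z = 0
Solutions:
 f(z) = C1 - z*log(-z) + z


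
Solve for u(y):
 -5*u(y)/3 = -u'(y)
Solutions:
 u(y) = C1*exp(5*y/3)


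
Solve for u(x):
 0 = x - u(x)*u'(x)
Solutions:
 u(x) = -sqrt(C1 + x^2)
 u(x) = sqrt(C1 + x^2)


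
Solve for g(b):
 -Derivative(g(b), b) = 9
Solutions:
 g(b) = C1 - 9*b


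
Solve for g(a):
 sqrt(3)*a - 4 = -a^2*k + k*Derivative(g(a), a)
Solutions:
 g(a) = C1 + a^3/3 + sqrt(3)*a^2/(2*k) - 4*a/k


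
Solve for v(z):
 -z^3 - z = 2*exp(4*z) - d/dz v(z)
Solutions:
 v(z) = C1 + z^4/4 + z^2/2 + exp(4*z)/2


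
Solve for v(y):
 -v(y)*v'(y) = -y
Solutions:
 v(y) = -sqrt(C1 + y^2)
 v(y) = sqrt(C1 + y^2)


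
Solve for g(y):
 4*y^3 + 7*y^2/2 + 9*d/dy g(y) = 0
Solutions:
 g(y) = C1 - y^4/9 - 7*y^3/54


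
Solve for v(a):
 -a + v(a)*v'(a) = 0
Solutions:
 v(a) = -sqrt(C1 + a^2)
 v(a) = sqrt(C1 + a^2)


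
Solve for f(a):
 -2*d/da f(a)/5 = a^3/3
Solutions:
 f(a) = C1 - 5*a^4/24


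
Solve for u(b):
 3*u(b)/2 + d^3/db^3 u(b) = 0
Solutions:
 u(b) = C3*exp(-2^(2/3)*3^(1/3)*b/2) + (C1*sin(2^(2/3)*3^(5/6)*b/4) + C2*cos(2^(2/3)*3^(5/6)*b/4))*exp(2^(2/3)*3^(1/3)*b/4)


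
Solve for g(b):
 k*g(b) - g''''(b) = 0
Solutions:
 g(b) = C1*exp(-b*k^(1/4)) + C2*exp(b*k^(1/4)) + C3*exp(-I*b*k^(1/4)) + C4*exp(I*b*k^(1/4))


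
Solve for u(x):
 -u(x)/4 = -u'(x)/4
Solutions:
 u(x) = C1*exp(x)


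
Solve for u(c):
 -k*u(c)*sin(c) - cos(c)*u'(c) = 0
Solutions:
 u(c) = C1*exp(k*log(cos(c)))


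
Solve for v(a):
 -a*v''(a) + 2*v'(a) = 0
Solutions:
 v(a) = C1 + C2*a^3


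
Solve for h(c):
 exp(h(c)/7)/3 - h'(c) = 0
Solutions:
 h(c) = 7*log(-1/(C1 + c)) + 7*log(21)


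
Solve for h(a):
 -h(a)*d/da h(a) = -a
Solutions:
 h(a) = -sqrt(C1 + a^2)
 h(a) = sqrt(C1 + a^2)


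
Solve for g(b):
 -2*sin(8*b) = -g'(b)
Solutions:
 g(b) = C1 - cos(8*b)/4


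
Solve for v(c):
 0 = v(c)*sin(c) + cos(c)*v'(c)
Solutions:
 v(c) = C1*cos(c)


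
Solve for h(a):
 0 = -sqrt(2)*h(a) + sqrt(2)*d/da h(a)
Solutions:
 h(a) = C1*exp(a)


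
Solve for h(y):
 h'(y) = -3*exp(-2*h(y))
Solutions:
 h(y) = log(-sqrt(C1 - 6*y))
 h(y) = log(C1 - 6*y)/2


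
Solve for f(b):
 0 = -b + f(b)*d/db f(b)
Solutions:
 f(b) = -sqrt(C1 + b^2)
 f(b) = sqrt(C1 + b^2)


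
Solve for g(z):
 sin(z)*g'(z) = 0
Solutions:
 g(z) = C1


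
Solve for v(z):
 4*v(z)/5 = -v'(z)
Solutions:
 v(z) = C1*exp(-4*z/5)


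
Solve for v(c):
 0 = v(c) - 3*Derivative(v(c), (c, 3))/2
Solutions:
 v(c) = C3*exp(2^(1/3)*3^(2/3)*c/3) + (C1*sin(2^(1/3)*3^(1/6)*c/2) + C2*cos(2^(1/3)*3^(1/6)*c/2))*exp(-2^(1/3)*3^(2/3)*c/6)


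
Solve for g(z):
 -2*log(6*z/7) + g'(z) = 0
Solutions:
 g(z) = C1 + 2*z*log(z) - 2*z + z*log(36/49)


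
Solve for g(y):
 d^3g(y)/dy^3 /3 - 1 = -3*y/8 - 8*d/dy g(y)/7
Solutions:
 g(y) = C1 + C2*sin(2*sqrt(42)*y/7) + C3*cos(2*sqrt(42)*y/7) - 21*y^2/128 + 7*y/8


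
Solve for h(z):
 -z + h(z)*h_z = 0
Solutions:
 h(z) = -sqrt(C1 + z^2)
 h(z) = sqrt(C1 + z^2)


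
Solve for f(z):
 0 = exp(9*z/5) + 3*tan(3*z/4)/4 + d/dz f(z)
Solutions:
 f(z) = C1 - 5*exp(9*z/5)/9 + log(cos(3*z/4))


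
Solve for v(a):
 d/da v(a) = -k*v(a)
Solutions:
 v(a) = C1*exp(-a*k)


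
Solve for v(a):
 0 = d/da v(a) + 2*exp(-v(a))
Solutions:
 v(a) = log(C1 - 2*a)


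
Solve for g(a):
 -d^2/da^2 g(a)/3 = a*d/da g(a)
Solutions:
 g(a) = C1 + C2*erf(sqrt(6)*a/2)


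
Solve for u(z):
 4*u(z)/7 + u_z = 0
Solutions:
 u(z) = C1*exp(-4*z/7)


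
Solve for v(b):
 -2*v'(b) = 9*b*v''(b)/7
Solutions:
 v(b) = C1 + C2/b^(5/9)


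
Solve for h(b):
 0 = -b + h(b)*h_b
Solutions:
 h(b) = -sqrt(C1 + b^2)
 h(b) = sqrt(C1 + b^2)


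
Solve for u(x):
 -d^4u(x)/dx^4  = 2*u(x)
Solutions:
 u(x) = (C1*sin(2^(3/4)*x/2) + C2*cos(2^(3/4)*x/2))*exp(-2^(3/4)*x/2) + (C3*sin(2^(3/4)*x/2) + C4*cos(2^(3/4)*x/2))*exp(2^(3/4)*x/2)


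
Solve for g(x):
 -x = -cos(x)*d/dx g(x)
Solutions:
 g(x) = C1 + Integral(x/cos(x), x)


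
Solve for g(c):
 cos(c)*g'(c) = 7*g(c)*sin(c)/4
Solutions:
 g(c) = C1/cos(c)^(7/4)


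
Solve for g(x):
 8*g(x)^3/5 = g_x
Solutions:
 g(x) = -sqrt(10)*sqrt(-1/(C1 + 8*x))/2
 g(x) = sqrt(10)*sqrt(-1/(C1 + 8*x))/2


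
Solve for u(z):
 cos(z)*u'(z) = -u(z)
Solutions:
 u(z) = C1*sqrt(sin(z) - 1)/sqrt(sin(z) + 1)


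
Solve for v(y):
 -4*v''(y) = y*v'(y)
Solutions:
 v(y) = C1 + C2*erf(sqrt(2)*y/4)


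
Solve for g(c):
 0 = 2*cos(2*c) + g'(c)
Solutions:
 g(c) = C1 - sin(2*c)


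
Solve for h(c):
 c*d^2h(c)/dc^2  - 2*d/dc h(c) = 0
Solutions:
 h(c) = C1 + C2*c^3


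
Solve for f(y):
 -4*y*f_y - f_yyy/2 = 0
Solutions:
 f(y) = C1 + Integral(C2*airyai(-2*y) + C3*airybi(-2*y), y)


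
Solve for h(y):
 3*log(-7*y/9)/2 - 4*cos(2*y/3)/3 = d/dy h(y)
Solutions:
 h(y) = C1 + 3*y*log(-y)/2 - 3*y*log(3) - 3*y/2 + 3*y*log(7)/2 - 2*sin(2*y/3)


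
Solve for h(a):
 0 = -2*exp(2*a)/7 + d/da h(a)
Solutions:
 h(a) = C1 + exp(2*a)/7


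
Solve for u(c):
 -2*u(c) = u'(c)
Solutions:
 u(c) = C1*exp(-2*c)


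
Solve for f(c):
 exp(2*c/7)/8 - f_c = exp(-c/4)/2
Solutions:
 f(c) = C1 + 7*exp(2*c/7)/16 + 2*exp(-c/4)


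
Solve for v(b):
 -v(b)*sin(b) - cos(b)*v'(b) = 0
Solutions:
 v(b) = C1*cos(b)


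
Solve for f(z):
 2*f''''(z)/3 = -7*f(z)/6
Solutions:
 f(z) = (C1*sin(7^(1/4)*z/2) + C2*cos(7^(1/4)*z/2))*exp(-7^(1/4)*z/2) + (C3*sin(7^(1/4)*z/2) + C4*cos(7^(1/4)*z/2))*exp(7^(1/4)*z/2)


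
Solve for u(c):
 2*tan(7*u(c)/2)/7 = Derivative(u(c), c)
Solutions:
 u(c) = -2*asin(C1*exp(c))/7 + 2*pi/7
 u(c) = 2*asin(C1*exp(c))/7


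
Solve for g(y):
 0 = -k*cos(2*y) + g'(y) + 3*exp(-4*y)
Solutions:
 g(y) = C1 + k*sin(2*y)/2 + 3*exp(-4*y)/4


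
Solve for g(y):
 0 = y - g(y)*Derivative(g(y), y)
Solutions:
 g(y) = -sqrt(C1 + y^2)
 g(y) = sqrt(C1 + y^2)


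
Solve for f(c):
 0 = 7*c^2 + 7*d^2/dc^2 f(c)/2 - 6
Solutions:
 f(c) = C1 + C2*c - c^4/6 + 6*c^2/7


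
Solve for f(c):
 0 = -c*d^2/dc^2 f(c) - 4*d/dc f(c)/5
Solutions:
 f(c) = C1 + C2*c^(1/5)


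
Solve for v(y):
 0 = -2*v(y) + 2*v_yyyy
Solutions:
 v(y) = C1*exp(-y) + C2*exp(y) + C3*sin(y) + C4*cos(y)


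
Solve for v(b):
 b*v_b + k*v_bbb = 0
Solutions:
 v(b) = C1 + Integral(C2*airyai(b*(-1/k)^(1/3)) + C3*airybi(b*(-1/k)^(1/3)), b)


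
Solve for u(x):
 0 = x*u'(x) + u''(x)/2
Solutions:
 u(x) = C1 + C2*erf(x)


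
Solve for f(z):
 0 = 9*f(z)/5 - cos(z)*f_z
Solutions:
 f(z) = C1*(sin(z) + 1)^(9/10)/(sin(z) - 1)^(9/10)


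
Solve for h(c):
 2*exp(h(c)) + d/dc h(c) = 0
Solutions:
 h(c) = log(1/(C1 + 2*c))


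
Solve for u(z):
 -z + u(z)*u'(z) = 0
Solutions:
 u(z) = -sqrt(C1 + z^2)
 u(z) = sqrt(C1 + z^2)


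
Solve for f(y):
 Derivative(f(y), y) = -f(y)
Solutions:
 f(y) = C1*exp(-y)


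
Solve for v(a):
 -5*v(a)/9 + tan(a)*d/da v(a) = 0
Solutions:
 v(a) = C1*sin(a)^(5/9)


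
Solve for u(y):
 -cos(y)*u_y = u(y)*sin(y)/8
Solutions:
 u(y) = C1*cos(y)^(1/8)


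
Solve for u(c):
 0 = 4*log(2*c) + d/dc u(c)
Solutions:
 u(c) = C1 - 4*c*log(c) - c*log(16) + 4*c


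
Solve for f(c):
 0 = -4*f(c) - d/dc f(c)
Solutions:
 f(c) = C1*exp(-4*c)


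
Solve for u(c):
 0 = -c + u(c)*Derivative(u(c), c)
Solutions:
 u(c) = -sqrt(C1 + c^2)
 u(c) = sqrt(C1 + c^2)


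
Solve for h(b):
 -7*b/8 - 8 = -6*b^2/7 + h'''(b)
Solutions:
 h(b) = C1 + C2*b + C3*b^2 + b^5/70 - 7*b^4/192 - 4*b^3/3


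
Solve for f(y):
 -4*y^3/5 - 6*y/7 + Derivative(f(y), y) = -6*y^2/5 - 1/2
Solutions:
 f(y) = C1 + y^4/5 - 2*y^3/5 + 3*y^2/7 - y/2


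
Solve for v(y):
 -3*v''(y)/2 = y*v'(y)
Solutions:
 v(y) = C1 + C2*erf(sqrt(3)*y/3)


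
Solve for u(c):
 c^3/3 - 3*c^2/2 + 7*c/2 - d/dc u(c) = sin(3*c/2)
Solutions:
 u(c) = C1 + c^4/12 - c^3/2 + 7*c^2/4 + 2*cos(3*c/2)/3


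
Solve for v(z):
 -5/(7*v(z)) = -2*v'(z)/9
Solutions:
 v(z) = -sqrt(C1 + 315*z)/7
 v(z) = sqrt(C1 + 315*z)/7


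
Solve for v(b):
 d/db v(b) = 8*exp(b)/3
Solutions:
 v(b) = C1 + 8*exp(b)/3


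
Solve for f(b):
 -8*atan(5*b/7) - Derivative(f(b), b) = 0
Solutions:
 f(b) = C1 - 8*b*atan(5*b/7) + 28*log(25*b^2 + 49)/5


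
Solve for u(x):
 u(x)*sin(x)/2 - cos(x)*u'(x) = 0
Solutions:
 u(x) = C1/sqrt(cos(x))


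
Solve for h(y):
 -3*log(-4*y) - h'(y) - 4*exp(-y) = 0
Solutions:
 h(y) = C1 - 3*y*log(-y) + 3*y*(1 - 2*log(2)) + 4*exp(-y)


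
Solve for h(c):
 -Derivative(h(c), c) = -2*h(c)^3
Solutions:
 h(c) = -sqrt(2)*sqrt(-1/(C1 + 2*c))/2
 h(c) = sqrt(2)*sqrt(-1/(C1 + 2*c))/2


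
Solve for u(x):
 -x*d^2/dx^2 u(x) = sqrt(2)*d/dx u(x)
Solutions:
 u(x) = C1 + C2*x^(1 - sqrt(2))


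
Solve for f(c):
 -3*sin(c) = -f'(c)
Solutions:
 f(c) = C1 - 3*cos(c)


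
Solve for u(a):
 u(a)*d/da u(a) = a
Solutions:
 u(a) = -sqrt(C1 + a^2)
 u(a) = sqrt(C1 + a^2)


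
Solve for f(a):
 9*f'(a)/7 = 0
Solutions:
 f(a) = C1


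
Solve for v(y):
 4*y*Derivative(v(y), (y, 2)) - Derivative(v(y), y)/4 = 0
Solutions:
 v(y) = C1 + C2*y^(17/16)


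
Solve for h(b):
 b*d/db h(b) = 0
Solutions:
 h(b) = C1


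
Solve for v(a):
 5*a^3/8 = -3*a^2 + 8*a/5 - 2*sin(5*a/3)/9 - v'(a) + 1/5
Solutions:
 v(a) = C1 - 5*a^4/32 - a^3 + 4*a^2/5 + a/5 + 2*cos(5*a/3)/15


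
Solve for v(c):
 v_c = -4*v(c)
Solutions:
 v(c) = C1*exp(-4*c)


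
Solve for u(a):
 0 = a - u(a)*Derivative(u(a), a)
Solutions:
 u(a) = -sqrt(C1 + a^2)
 u(a) = sqrt(C1 + a^2)


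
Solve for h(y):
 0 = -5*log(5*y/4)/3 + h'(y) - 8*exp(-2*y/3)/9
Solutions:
 h(y) = C1 + 5*y*log(y)/3 + 5*y*(-2*log(2) - 1 + log(5))/3 - 4*exp(-2*y/3)/3


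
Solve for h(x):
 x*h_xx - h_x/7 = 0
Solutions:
 h(x) = C1 + C2*x^(8/7)


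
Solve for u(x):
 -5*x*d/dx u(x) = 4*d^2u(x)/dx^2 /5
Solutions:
 u(x) = C1 + C2*erf(5*sqrt(2)*x/4)


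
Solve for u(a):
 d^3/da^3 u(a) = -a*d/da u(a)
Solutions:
 u(a) = C1 + Integral(C2*airyai(-a) + C3*airybi(-a), a)


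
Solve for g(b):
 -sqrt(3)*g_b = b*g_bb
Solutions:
 g(b) = C1 + C2*b^(1 - sqrt(3))


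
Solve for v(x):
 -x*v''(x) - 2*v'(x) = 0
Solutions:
 v(x) = C1 + C2/x


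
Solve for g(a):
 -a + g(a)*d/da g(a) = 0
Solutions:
 g(a) = -sqrt(C1 + a^2)
 g(a) = sqrt(C1 + a^2)


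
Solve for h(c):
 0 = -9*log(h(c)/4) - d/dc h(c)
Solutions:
 -Integral(1/(-log(_y) + 2*log(2)), (_y, h(c)))/9 = C1 - c


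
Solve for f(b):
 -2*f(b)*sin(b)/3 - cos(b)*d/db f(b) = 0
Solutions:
 f(b) = C1*cos(b)^(2/3)


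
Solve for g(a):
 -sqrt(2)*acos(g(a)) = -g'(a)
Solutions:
 Integral(1/acos(_y), (_y, g(a))) = C1 + sqrt(2)*a


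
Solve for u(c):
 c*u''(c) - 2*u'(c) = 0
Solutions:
 u(c) = C1 + C2*c^3


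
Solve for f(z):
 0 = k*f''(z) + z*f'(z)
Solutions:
 f(z) = C1 + C2*sqrt(k)*erf(sqrt(2)*z*sqrt(1/k)/2)


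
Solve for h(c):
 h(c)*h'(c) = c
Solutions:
 h(c) = -sqrt(C1 + c^2)
 h(c) = sqrt(C1 + c^2)


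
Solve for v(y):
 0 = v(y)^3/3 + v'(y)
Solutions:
 v(y) = -sqrt(6)*sqrt(-1/(C1 - y))/2
 v(y) = sqrt(6)*sqrt(-1/(C1 - y))/2


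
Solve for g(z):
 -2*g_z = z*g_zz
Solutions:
 g(z) = C1 + C2/z


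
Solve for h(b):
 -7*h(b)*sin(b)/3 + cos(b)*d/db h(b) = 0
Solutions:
 h(b) = C1/cos(b)^(7/3)


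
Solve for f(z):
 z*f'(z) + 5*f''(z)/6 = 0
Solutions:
 f(z) = C1 + C2*erf(sqrt(15)*z/5)


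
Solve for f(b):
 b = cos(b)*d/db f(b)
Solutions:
 f(b) = C1 + Integral(b/cos(b), b)


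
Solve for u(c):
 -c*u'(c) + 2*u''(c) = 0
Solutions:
 u(c) = C1 + C2*erfi(c/2)


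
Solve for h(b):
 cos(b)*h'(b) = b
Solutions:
 h(b) = C1 + Integral(b/cos(b), b)


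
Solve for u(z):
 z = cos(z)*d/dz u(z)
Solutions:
 u(z) = C1 + Integral(z/cos(z), z)


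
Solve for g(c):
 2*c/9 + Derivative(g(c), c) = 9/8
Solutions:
 g(c) = C1 - c^2/9 + 9*c/8


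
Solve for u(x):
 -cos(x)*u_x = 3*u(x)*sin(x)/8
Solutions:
 u(x) = C1*cos(x)^(3/8)


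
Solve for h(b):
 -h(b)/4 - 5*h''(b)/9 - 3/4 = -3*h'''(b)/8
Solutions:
 h(b) = C1*exp(b*(-(243*sqrt(915441) + 241147)^(1/3) - 1600/(243*sqrt(915441) + 241147)^(1/3) + 80)/162)*sin(sqrt(3)*b*(-(243*sqrt(915441) + 241147)^(1/3) + 1600/(243*sqrt(915441) + 241147)^(1/3))/162) + C2*exp(b*(-(243*sqrt(915441) + 241147)^(1/3) - 1600/(243*sqrt(915441) + 241147)^(1/3) + 80)/162)*cos(sqrt(3)*b*(-(243*sqrt(915441) + 241147)^(1/3) + 1600/(243*sqrt(915441) + 241147)^(1/3))/162) + C3*exp(b*(1600/(243*sqrt(915441) + 241147)^(1/3) + 40 + (243*sqrt(915441) + 241147)^(1/3))/81) - 3


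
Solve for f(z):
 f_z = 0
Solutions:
 f(z) = C1


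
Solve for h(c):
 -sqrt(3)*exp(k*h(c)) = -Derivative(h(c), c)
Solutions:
 h(c) = Piecewise((log(-1/(C1*k + sqrt(3)*c*k))/k, Ne(k, 0)), (nan, True))
 h(c) = Piecewise((C1 + sqrt(3)*c, Eq(k, 0)), (nan, True))


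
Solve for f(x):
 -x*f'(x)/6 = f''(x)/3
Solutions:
 f(x) = C1 + C2*erf(x/2)


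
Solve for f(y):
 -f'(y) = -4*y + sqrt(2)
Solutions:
 f(y) = C1 + 2*y^2 - sqrt(2)*y


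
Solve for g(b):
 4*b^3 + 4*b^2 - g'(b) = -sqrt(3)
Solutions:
 g(b) = C1 + b^4 + 4*b^3/3 + sqrt(3)*b


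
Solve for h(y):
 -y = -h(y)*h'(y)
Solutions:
 h(y) = -sqrt(C1 + y^2)
 h(y) = sqrt(C1 + y^2)


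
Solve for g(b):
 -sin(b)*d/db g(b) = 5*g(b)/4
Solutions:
 g(b) = C1*(cos(b) + 1)^(5/8)/(cos(b) - 1)^(5/8)


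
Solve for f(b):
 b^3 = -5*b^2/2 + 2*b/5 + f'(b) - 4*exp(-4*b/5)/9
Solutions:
 f(b) = C1 + b^4/4 + 5*b^3/6 - b^2/5 - 5*exp(-4*b/5)/9


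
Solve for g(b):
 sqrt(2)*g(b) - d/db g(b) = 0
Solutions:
 g(b) = C1*exp(sqrt(2)*b)


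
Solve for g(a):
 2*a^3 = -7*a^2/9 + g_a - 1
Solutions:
 g(a) = C1 + a^4/2 + 7*a^3/27 + a


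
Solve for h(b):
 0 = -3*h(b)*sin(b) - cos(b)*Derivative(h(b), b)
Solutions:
 h(b) = C1*cos(b)^3


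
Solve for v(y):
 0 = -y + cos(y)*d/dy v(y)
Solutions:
 v(y) = C1 + Integral(y/cos(y), y)


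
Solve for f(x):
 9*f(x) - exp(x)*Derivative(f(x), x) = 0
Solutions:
 f(x) = C1*exp(-9*exp(-x))


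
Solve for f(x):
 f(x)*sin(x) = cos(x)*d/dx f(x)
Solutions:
 f(x) = C1/cos(x)


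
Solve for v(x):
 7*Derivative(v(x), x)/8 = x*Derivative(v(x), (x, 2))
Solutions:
 v(x) = C1 + C2*x^(15/8)


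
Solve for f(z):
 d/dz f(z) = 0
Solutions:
 f(z) = C1


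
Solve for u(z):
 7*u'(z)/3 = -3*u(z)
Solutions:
 u(z) = C1*exp(-9*z/7)


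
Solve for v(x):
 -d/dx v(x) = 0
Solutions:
 v(x) = C1


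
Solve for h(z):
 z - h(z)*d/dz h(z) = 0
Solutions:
 h(z) = -sqrt(C1 + z^2)
 h(z) = sqrt(C1 + z^2)


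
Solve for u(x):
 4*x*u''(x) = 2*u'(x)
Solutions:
 u(x) = C1 + C2*x^(3/2)


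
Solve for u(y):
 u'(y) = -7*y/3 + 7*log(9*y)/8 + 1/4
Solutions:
 u(y) = C1 - 7*y^2/6 + 7*y*log(y)/8 - 5*y/8 + 7*y*log(3)/4


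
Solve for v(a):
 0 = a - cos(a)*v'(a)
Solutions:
 v(a) = C1 + Integral(a/cos(a), a)


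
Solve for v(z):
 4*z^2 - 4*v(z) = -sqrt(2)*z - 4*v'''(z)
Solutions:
 v(z) = C3*exp(z) + z^2 + sqrt(2)*z/4 + (C1*sin(sqrt(3)*z/2) + C2*cos(sqrt(3)*z/2))*exp(-z/2)


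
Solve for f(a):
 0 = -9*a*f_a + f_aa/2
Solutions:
 f(a) = C1 + C2*erfi(3*a)


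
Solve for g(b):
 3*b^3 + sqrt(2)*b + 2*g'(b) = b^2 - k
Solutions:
 g(b) = C1 - 3*b^4/8 + b^3/6 - sqrt(2)*b^2/4 - b*k/2


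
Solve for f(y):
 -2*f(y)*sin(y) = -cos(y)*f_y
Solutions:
 f(y) = C1/cos(y)^2


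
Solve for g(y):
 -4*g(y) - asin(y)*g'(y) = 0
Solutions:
 g(y) = C1*exp(-4*Integral(1/asin(y), y))


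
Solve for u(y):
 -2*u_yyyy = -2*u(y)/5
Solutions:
 u(y) = C1*exp(-5^(3/4)*y/5) + C2*exp(5^(3/4)*y/5) + C3*sin(5^(3/4)*y/5) + C4*cos(5^(3/4)*y/5)


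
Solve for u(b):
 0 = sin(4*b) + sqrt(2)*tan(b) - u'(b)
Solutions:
 u(b) = C1 - sqrt(2)*log(cos(b)) - cos(4*b)/4


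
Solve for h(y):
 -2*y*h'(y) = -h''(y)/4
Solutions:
 h(y) = C1 + C2*erfi(2*y)


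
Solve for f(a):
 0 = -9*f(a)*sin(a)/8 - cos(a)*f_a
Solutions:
 f(a) = C1*cos(a)^(9/8)


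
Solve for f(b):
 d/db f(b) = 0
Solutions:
 f(b) = C1


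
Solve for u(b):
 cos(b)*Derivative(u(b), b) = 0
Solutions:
 u(b) = C1


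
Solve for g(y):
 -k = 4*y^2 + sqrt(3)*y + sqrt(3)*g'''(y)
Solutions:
 g(y) = C1 + C2*y + C3*y^2 - sqrt(3)*k*y^3/18 - sqrt(3)*y^5/45 - y^4/24


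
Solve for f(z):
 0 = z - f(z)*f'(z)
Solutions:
 f(z) = -sqrt(C1 + z^2)
 f(z) = sqrt(C1 + z^2)


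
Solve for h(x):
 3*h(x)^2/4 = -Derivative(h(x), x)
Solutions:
 h(x) = 4/(C1 + 3*x)


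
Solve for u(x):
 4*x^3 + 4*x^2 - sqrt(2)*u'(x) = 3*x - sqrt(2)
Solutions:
 u(x) = C1 + sqrt(2)*x^4/2 + 2*sqrt(2)*x^3/3 - 3*sqrt(2)*x^2/4 + x


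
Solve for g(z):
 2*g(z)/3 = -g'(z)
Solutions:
 g(z) = C1*exp(-2*z/3)


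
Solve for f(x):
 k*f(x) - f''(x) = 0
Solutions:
 f(x) = C1*exp(-sqrt(k)*x) + C2*exp(sqrt(k)*x)


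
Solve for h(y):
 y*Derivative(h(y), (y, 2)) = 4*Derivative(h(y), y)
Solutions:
 h(y) = C1 + C2*y^5


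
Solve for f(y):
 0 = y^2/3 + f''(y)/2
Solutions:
 f(y) = C1 + C2*y - y^4/18


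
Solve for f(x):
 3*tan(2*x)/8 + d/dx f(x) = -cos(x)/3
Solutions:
 f(x) = C1 + 3*log(cos(2*x))/16 - sin(x)/3


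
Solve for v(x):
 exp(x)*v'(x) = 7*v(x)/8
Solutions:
 v(x) = C1*exp(-7*exp(-x)/8)


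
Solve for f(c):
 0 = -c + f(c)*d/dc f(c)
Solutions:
 f(c) = -sqrt(C1 + c^2)
 f(c) = sqrt(C1 + c^2)


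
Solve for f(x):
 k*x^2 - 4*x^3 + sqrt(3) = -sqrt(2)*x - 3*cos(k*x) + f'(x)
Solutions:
 f(x) = C1 + k*x^3/3 - x^4 + sqrt(2)*x^2/2 + sqrt(3)*x + 3*sin(k*x)/k


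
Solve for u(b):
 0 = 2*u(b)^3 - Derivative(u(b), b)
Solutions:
 u(b) = -sqrt(2)*sqrt(-1/(C1 + 2*b))/2
 u(b) = sqrt(2)*sqrt(-1/(C1 + 2*b))/2


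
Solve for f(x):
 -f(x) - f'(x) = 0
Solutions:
 f(x) = C1*exp(-x)


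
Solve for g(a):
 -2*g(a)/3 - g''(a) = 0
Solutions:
 g(a) = C1*sin(sqrt(6)*a/3) + C2*cos(sqrt(6)*a/3)


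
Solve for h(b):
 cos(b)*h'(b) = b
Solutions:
 h(b) = C1 + Integral(b/cos(b), b)


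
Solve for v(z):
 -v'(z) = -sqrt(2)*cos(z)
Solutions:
 v(z) = C1 + sqrt(2)*sin(z)


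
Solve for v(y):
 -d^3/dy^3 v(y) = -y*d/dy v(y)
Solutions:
 v(y) = C1 + Integral(C2*airyai(y) + C3*airybi(y), y)


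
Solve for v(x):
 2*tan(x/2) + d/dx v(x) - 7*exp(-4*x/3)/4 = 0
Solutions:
 v(x) = C1 - 2*log(tan(x/2)^2 + 1) - 21*exp(-4*x/3)/16


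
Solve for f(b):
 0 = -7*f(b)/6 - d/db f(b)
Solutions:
 f(b) = C1*exp(-7*b/6)


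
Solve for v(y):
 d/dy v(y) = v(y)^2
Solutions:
 v(y) = -1/(C1 + y)


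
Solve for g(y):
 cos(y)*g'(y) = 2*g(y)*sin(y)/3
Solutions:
 g(y) = C1/cos(y)^(2/3)


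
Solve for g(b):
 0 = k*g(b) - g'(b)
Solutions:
 g(b) = C1*exp(b*k)


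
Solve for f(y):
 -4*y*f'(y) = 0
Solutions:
 f(y) = C1


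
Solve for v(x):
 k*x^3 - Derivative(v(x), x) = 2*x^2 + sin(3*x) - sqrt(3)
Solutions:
 v(x) = C1 + k*x^4/4 - 2*x^3/3 + sqrt(3)*x + cos(3*x)/3


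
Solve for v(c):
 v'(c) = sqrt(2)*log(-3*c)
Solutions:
 v(c) = C1 + sqrt(2)*c*log(-c) + sqrt(2)*c*(-1 + log(3))


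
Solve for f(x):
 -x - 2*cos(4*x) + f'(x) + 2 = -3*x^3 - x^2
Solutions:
 f(x) = C1 - 3*x^4/4 - x^3/3 + x^2/2 - 2*x + sin(4*x)/2


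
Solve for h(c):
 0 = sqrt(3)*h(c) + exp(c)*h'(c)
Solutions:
 h(c) = C1*exp(sqrt(3)*exp(-c))


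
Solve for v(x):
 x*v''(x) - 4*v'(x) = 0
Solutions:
 v(x) = C1 + C2*x^5


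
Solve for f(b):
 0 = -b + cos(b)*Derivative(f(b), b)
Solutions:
 f(b) = C1 + Integral(b/cos(b), b)


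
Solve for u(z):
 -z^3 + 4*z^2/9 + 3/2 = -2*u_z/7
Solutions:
 u(z) = C1 + 7*z^4/8 - 14*z^3/27 - 21*z/4


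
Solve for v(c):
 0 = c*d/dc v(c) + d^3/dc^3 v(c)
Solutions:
 v(c) = C1 + Integral(C2*airyai(-c) + C3*airybi(-c), c)


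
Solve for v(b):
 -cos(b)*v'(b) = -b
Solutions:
 v(b) = C1 + Integral(b/cos(b), b)


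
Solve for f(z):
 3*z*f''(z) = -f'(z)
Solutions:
 f(z) = C1 + C2*z^(2/3)


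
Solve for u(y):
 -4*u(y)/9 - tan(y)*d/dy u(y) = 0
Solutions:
 u(y) = C1/sin(y)^(4/9)


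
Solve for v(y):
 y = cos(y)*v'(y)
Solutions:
 v(y) = C1 + Integral(y/cos(y), y)


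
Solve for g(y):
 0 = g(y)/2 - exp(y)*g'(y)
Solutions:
 g(y) = C1*exp(-exp(-y)/2)
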